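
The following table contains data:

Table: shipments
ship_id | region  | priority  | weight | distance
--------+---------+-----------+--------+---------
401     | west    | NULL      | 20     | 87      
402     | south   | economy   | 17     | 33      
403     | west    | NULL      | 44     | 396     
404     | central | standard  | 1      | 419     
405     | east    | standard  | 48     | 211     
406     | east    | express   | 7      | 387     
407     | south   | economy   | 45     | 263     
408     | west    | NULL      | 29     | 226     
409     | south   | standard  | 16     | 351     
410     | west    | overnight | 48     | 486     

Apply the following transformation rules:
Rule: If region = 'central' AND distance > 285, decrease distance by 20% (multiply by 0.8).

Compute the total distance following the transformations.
2775.2

Step 1: Find records where region = 'central' AND distance > 285
Step 2: 1 records match, summing to 419
Step 3: After multiplier: 419 × 0.8 = 335.2
Step 4: Unaffected records sum: 2440
Step 5: Final sum = 335.2 + 2440 = 2775.2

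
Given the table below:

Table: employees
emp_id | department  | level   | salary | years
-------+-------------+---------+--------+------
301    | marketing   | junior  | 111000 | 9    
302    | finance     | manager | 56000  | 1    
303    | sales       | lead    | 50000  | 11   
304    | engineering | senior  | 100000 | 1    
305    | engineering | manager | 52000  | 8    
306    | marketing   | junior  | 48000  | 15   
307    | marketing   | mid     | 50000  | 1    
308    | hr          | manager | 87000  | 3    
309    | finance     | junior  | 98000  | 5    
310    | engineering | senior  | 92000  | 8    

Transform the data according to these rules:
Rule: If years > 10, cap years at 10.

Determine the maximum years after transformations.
10

Step 1: Original maximum years = 15
Step 2: Apply cap at 10
Step 3: 2 records had years > 10 and were capped
Step 4: Maximum after transformation = 10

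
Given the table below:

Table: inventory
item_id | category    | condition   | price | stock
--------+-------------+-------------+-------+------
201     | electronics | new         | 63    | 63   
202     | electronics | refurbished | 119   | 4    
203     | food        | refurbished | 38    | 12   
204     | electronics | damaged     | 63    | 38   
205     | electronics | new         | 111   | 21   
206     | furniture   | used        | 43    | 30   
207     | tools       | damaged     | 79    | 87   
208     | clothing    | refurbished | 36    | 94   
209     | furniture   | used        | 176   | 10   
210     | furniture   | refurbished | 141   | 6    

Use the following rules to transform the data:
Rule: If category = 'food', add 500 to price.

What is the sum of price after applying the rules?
1369

Step 1: Count records where category = 'food': 1
Step 2: Total bonus added: 1 × 500 = 500
Step 3: Original sum of price: 869
Step 4: Final sum = 869 + 500 = 1369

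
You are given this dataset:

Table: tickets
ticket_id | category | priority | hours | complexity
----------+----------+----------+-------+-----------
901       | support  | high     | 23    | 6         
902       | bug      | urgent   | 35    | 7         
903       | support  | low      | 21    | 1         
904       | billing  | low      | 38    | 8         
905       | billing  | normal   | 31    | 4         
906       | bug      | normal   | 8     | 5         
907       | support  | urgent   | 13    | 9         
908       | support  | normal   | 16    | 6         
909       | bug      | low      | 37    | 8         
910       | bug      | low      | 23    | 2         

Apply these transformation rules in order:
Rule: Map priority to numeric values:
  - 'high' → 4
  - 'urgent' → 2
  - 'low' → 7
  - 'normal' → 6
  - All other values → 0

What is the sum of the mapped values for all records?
54

Step 1: Apply mapping to each record
Step 2: Count by status:
  'high': 1 records × 4 = 4
  'urgent': 2 records × 2 = 4
  'low': 4 records × 7 = 28
  'normal': 3 records × 6 = 18
Step 3: Sum all mapped values = 54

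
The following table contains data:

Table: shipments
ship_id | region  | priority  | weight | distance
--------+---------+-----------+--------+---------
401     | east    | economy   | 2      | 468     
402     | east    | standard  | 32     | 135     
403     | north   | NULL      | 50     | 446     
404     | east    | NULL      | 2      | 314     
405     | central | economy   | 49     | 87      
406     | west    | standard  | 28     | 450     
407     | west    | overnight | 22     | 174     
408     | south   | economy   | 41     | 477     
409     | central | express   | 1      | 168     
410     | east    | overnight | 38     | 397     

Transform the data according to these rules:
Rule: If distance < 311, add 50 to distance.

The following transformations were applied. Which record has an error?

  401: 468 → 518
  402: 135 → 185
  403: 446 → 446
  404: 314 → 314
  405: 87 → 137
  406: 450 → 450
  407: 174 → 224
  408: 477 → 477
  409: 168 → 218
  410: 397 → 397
Record 401 has an error. The correct transformed value should be 468, not 518.

Step 1: Check each record against the rule
Step 2: Record 401 has distance = 468
Step 3: Since 468 >= 311, the bonus should not have been applied
Step 4: Correct value = 468, but claimed value = 518
Conclusion: Record 401 has the error.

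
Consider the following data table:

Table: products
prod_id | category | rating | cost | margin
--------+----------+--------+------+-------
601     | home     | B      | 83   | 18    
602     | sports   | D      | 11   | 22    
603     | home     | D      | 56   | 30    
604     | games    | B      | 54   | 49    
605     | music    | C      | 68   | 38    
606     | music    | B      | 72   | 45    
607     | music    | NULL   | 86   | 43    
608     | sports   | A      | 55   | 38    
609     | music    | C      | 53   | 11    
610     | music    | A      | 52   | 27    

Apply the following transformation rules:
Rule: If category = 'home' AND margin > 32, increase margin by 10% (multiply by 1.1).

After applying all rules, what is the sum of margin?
321

Step 1: Find records where category = 'home' AND margin > 32
Step 2: 0 records match, summing to 0
Step 3: After multiplier: 0 × 1.1 = 0.0
Step 4: Unaffected records sum: 321
Step 5: Final sum = 0.0 + 321 = 321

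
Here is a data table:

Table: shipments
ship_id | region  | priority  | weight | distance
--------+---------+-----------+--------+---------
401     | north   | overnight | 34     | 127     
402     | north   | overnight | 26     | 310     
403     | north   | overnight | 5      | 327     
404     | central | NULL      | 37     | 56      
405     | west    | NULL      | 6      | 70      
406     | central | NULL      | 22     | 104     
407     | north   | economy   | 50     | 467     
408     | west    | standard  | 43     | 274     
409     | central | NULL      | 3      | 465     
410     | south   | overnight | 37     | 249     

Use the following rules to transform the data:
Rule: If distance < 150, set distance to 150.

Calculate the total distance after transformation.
2692

Step 1: 4 records have distance < 150
Step 2: These records originally summed to 357
Step 3: After setting to minimum: 4 × 150 = 600
Step 4: Unaffected records sum: 2092
Step 5: Final sum = 600 + 2092 = 2692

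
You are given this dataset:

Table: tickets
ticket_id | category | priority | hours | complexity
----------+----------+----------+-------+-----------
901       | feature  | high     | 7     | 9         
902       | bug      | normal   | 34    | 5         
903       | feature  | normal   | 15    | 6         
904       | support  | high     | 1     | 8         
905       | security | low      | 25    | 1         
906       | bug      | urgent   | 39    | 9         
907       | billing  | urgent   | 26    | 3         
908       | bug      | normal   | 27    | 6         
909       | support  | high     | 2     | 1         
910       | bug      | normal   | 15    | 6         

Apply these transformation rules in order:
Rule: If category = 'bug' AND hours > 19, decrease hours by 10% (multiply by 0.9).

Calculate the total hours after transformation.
181.0

Step 1: Find records where category = 'bug' AND hours > 19
Step 2: 3 records match, summing to 100
Step 3: After multiplier: 100 × 0.9 = 90.0
Step 4: Unaffected records sum: 91
Step 5: Final sum = 90.0 + 91 = 181.0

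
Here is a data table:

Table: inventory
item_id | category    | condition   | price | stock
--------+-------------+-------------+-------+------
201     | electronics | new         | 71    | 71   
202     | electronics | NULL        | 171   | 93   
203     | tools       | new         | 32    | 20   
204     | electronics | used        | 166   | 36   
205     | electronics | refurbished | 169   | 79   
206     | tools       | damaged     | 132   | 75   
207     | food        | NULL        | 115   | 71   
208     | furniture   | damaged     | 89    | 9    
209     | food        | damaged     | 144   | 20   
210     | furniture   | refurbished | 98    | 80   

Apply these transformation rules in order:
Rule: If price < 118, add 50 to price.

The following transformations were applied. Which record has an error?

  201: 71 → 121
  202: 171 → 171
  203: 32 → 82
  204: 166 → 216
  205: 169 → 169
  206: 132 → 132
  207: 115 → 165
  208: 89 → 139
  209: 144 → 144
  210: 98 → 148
Record 204 has an error. The correct transformed value should be 166, not 216.

Step 1: Check each record against the rule
Step 2: Record 204 has price = 166
Step 3: Since 166 >= 118, the bonus should not have been applied
Step 4: Correct value = 166, but claimed value = 216
Conclusion: Record 204 has the error.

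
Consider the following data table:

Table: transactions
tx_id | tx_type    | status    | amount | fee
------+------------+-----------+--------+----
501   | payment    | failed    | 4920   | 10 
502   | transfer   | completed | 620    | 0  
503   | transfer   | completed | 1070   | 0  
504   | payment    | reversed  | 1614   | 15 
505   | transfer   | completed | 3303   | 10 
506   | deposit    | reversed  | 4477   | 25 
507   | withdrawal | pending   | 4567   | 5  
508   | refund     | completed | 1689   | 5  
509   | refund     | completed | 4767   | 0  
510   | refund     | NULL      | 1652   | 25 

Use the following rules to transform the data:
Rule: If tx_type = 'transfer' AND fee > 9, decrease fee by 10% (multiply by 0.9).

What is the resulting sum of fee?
94.0

Step 1: Find records where tx_type = 'transfer' AND fee > 9
Step 2: 1 records match, summing to 10
Step 3: After multiplier: 10 × 0.9 = 9.0
Step 4: Unaffected records sum: 85
Step 5: Final sum = 9.0 + 85 = 94.0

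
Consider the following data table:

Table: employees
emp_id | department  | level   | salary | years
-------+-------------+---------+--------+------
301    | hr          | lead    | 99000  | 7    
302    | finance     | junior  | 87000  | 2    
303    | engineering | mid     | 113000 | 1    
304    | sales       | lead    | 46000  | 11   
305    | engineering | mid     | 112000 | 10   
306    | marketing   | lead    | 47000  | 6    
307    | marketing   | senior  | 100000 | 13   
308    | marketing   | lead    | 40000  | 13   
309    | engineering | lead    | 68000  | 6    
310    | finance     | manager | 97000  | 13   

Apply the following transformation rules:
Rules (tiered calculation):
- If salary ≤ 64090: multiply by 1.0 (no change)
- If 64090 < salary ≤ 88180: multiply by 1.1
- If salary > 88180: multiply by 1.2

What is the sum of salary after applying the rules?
928700.0

Step 1: Tier 1 (salary ≤ 64090): 3 records, sum = 133000 × 1.0 = 133000.0
Step 2: Tier 2 (64090 < salary ≤ 88180): 2 records, sum = 155000 × 1.1 = 170500.0
Step 3: Tier 3 (salary > 88180): 5 records, sum = 521000 × 1.2 = 625200.0
Step 4: Final sum = 133000.0 + 170500.0 + 625200.0 = 928700.0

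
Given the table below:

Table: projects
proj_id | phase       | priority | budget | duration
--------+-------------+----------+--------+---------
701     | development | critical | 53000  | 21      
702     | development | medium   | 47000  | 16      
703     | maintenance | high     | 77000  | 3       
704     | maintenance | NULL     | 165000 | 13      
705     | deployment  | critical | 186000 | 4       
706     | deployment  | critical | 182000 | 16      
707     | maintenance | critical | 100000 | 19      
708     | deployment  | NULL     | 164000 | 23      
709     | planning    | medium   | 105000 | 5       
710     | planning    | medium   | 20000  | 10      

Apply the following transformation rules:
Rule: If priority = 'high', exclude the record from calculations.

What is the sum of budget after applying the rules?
1022000

Step 1: Identify records where priority = 'high'
Step 2: The excluded records sum to 77000
Step 3: Original total budget = 1099000
Step 4: Remaining total = 1099000 - 77000 = 1022000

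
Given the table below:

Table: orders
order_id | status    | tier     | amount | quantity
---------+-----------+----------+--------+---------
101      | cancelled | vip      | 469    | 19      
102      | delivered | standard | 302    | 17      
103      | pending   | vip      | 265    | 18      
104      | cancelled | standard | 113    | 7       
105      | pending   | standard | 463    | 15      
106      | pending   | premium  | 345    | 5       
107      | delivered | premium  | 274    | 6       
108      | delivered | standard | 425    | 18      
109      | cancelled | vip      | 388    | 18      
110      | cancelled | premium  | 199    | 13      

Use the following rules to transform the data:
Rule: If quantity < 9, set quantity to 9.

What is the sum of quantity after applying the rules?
145

Step 1: 3 records have quantity < 9
Step 2: These records originally summed to 18
Step 3: After setting to minimum: 3 × 9 = 27
Step 4: Unaffected records sum: 118
Step 5: Final sum = 27 + 118 = 145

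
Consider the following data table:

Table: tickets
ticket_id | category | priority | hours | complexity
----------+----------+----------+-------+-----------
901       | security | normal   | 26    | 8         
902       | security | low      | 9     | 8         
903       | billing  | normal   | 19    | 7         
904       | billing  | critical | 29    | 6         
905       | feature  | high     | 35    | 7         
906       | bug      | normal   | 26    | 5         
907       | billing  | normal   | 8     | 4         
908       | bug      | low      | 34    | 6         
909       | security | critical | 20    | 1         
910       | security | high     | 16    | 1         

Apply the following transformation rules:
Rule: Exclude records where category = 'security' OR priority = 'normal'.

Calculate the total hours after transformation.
98

Step 1: Find records where category = 'security' OR priority = 'normal'
Step 2: 7 records match, summing to 124
Step 3: Original sum: 222
Step 4: Remaining sum = 222 - 124 = 98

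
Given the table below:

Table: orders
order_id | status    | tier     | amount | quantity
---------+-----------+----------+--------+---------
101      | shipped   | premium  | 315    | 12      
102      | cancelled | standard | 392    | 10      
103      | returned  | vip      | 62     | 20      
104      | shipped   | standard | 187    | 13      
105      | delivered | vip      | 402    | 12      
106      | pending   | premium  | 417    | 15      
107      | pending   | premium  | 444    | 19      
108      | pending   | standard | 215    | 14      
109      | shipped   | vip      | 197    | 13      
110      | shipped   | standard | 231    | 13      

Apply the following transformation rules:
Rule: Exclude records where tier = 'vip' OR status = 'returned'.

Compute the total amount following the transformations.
2201

Step 1: Find records where tier = 'vip' OR status = 'returned'
Step 2: 3 records match, summing to 661
Step 3: Original sum: 2862
Step 4: Remaining sum = 2862 - 661 = 2201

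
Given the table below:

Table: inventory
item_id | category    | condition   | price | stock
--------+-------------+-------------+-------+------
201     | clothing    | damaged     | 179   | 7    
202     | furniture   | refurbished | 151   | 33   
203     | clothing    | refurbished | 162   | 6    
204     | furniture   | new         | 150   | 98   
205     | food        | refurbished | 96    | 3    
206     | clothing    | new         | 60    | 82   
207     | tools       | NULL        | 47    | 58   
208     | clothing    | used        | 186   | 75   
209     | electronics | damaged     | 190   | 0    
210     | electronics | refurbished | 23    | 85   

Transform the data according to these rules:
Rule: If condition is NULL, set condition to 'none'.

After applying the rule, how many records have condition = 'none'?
1

Step 1: Count records where condition IS NULL
Step 2: Found 1 records with NULL condition
Step 3: These records will have condition set to 'none'
Step 4: Records already having condition = 'none': 0
Step 5: Answer: 1 + 0 = 1 records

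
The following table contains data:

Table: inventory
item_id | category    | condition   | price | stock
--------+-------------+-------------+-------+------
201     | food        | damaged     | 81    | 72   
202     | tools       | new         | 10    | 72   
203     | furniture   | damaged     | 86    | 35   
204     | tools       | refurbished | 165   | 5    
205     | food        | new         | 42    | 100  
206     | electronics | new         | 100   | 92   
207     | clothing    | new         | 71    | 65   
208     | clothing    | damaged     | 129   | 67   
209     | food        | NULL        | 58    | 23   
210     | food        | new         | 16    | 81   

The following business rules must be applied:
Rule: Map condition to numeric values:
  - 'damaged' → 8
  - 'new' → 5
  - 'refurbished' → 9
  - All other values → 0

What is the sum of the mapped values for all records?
58

Step 1: Apply mapping to each record
Step 2: Count by status:
  'damaged': 3 records × 8 = 24
  'new': 5 records × 5 = 25
  'refurbished': 1 records × 9 = 9
Step 3: Sum all mapped values = 58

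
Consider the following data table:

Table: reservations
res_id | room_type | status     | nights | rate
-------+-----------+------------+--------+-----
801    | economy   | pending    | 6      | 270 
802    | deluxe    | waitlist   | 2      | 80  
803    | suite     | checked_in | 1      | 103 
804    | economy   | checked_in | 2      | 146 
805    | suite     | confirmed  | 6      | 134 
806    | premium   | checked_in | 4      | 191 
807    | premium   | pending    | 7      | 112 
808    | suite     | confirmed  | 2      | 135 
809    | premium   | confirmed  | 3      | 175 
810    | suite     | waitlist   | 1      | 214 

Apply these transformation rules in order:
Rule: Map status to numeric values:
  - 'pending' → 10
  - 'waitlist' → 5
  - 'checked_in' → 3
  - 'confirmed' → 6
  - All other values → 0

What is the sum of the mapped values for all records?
57

Step 1: Apply mapping to each record
Step 2: Count by status:
  'pending': 2 records × 10 = 20
  'waitlist': 2 records × 5 = 10
  'checked_in': 3 records × 3 = 9
  'confirmed': 3 records × 6 = 18
Step 3: Sum all mapped values = 57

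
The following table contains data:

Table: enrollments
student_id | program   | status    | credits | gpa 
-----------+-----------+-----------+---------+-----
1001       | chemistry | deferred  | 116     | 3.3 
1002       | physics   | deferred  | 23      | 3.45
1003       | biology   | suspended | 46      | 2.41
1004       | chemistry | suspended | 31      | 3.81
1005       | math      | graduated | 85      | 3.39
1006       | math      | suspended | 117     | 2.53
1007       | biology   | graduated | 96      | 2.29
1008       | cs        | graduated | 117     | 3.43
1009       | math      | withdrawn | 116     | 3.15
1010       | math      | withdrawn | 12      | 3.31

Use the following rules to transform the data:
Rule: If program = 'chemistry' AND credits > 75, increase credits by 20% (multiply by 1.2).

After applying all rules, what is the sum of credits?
782.2

Step 1: Find records where program = 'chemistry' AND credits > 75
Step 2: 1 records match, summing to 116
Step 3: After multiplier: 116 × 1.2 = 139.2
Step 4: Unaffected records sum: 643
Step 5: Final sum = 139.2 + 643 = 782.2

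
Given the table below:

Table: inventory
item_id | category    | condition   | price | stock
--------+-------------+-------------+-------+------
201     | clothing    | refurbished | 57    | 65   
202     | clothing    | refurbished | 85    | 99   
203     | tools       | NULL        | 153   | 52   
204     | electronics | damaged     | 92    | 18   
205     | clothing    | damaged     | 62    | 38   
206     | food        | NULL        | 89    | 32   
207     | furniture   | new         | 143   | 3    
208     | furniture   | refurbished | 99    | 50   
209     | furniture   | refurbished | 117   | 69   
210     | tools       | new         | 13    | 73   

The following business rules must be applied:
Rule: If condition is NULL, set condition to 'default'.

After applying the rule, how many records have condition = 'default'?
2

Step 1: Count records where condition IS NULL
Step 2: Found 2 records with NULL condition
Step 3: These records will have condition set to 'default'
Step 4: Records already having condition = 'default': 0
Step 5: Answer: 2 + 0 = 2 records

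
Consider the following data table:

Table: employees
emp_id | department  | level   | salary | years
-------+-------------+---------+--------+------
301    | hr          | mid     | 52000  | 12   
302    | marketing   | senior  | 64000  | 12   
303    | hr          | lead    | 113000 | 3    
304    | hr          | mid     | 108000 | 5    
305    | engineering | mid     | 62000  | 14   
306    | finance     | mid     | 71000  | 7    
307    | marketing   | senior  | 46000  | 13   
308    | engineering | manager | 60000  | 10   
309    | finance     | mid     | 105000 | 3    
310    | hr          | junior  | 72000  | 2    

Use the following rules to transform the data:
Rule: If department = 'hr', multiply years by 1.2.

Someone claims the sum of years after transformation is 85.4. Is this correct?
Yes, the result is correct.

Step 1: Calculate the correct sum after transformation
Step 2: Apply multiplier 1.2 to records where department = 'hr'
Step 3: Correct result = 85.4
Step 4: Claimed result = 85.4
Step 5: 85.4 = 85.4 ✓
Conclusion: The claimed result is correct.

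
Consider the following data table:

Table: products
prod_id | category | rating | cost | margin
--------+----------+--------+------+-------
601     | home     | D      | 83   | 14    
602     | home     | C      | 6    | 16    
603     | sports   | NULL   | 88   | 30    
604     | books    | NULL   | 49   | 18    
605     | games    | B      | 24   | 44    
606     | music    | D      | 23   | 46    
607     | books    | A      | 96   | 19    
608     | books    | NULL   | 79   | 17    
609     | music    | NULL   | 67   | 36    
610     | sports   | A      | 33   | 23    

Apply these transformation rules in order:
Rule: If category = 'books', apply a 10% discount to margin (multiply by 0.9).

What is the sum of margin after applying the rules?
257.6

Step 1: Records with category = 'books' have total margin = 54
Step 2: Apply multiplier: 54 × 0.9 = 48.6
Step 3: Other records total: 209
Step 4: Final sum = 48.6 + 209 = 257.6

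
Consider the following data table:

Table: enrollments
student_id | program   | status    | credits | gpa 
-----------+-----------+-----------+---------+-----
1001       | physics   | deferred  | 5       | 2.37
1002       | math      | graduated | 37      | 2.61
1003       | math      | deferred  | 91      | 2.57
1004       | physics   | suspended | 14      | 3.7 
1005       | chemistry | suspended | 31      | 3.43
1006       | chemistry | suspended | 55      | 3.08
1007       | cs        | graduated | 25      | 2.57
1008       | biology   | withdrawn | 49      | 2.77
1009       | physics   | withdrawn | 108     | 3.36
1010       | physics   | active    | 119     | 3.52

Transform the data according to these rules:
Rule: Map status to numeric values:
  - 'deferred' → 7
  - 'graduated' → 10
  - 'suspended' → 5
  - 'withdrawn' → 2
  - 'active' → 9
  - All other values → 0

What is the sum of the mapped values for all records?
62

Step 1: Apply mapping to each record
Step 2: Count by status:
  'deferred': 2 records × 7 = 14
  'graduated': 2 records × 10 = 20
  'suspended': 3 records × 5 = 15
  'withdrawn': 2 records × 2 = 4
  'active': 1 records × 9 = 9
Step 3: Sum all mapped values = 62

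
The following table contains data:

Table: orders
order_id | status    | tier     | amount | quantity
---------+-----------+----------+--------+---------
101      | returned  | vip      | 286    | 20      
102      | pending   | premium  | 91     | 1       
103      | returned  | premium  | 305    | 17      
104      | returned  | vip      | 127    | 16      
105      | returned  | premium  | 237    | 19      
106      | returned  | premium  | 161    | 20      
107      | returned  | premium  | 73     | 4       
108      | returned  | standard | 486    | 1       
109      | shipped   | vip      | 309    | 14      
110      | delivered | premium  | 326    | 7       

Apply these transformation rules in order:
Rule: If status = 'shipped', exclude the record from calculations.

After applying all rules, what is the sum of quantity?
105

Step 1: Identify records where status = 'shipped'
Step 2: The excluded records sum to 14
Step 3: Original total quantity = 119
Step 4: Remaining total = 119 - 14 = 105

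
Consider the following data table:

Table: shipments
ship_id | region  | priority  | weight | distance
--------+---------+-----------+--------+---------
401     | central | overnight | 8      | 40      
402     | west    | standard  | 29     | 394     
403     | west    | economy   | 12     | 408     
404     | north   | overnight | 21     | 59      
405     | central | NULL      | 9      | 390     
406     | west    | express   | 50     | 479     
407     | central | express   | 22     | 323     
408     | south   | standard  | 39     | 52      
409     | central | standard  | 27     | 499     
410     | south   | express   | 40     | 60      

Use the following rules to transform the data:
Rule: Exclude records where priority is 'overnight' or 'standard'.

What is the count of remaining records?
5

Step 1: Count records to exclude
  - 2 (overnight) + 3 (standard) = 5 records
Step 2: Total records: 10
Step 3: Remaining = 10 - 5 = 5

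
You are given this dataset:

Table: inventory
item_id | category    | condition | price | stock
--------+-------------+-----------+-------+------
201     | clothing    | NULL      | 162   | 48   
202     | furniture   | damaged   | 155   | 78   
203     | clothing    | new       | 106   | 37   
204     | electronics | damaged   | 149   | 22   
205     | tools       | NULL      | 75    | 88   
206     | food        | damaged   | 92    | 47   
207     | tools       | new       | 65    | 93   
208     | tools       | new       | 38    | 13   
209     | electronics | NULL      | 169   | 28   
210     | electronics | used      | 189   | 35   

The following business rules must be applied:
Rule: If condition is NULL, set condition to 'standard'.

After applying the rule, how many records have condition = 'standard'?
3

Step 1: Count records where condition IS NULL
Step 2: Found 3 records with NULL condition
Step 3: These records will have condition set to 'standard'
Step 4: Records already having condition = 'standard': 0
Step 5: Answer: 3 + 0 = 3 records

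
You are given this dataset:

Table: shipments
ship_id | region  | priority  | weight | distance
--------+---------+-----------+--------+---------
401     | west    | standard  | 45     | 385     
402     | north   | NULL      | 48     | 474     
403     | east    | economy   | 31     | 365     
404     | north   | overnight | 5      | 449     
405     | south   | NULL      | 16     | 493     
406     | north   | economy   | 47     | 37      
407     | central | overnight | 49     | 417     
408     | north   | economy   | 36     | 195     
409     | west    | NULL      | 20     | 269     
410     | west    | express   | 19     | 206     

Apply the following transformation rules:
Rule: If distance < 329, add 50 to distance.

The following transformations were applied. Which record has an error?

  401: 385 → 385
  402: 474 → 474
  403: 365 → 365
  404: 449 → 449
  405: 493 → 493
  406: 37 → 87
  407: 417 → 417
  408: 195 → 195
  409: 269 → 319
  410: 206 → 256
Record 408 has an error. The correct transformed value should be 245, not 195.

Step 1: Check each record against the rule
Step 2: Record 408 has distance = 195
Step 3: Since 195 < 329, the bonus should have been applied
Step 4: Correct value = 245, but claimed value = 195
Conclusion: Record 408 has the error.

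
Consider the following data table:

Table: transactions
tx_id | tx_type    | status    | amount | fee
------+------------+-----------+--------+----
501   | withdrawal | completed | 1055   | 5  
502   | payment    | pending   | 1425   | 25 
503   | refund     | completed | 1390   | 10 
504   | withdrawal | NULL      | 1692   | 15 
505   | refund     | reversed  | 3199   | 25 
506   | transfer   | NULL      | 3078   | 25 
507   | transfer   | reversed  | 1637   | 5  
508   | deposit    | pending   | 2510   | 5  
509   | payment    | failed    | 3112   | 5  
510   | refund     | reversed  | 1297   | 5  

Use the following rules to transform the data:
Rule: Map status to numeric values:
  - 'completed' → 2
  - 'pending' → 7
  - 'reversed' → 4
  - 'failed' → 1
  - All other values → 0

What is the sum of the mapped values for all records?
31

Step 1: Apply mapping to each record
Step 2: Count by status:
  'completed': 2 records × 2 = 4
  'pending': 2 records × 7 = 14
  'reversed': 3 records × 4 = 12
  'failed': 1 records × 1 = 1
Step 3: Sum all mapped values = 31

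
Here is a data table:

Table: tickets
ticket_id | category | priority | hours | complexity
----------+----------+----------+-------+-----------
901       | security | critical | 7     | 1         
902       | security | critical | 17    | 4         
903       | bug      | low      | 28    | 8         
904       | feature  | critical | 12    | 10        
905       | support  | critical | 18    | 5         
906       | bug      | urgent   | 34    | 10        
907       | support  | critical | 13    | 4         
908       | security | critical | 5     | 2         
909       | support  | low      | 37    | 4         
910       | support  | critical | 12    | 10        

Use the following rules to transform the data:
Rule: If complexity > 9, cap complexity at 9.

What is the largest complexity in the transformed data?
9

Step 1: Original maximum complexity = 10
Step 2: Apply cap at 9
Step 3: 3 records had complexity > 9 and were capped
Step 4: Maximum after transformation = 9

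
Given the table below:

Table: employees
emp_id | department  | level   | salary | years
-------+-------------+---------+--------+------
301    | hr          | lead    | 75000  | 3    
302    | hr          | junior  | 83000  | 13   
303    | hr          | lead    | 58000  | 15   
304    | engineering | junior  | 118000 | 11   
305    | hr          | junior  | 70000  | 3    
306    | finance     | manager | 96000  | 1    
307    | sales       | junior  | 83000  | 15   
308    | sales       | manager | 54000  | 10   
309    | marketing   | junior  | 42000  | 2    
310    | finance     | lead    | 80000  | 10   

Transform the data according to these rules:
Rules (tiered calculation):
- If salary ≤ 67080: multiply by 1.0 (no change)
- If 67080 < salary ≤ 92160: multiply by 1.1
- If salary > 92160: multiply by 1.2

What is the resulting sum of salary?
840900.0

Step 1: Tier 1 (salary ≤ 67080): 3 records, sum = 154000 × 1.0 = 154000.0
Step 2: Tier 2 (67080 < salary ≤ 92160): 5 records, sum = 391000 × 1.1 = 430100.0
Step 3: Tier 3 (salary > 92160): 2 records, sum = 214000 × 1.2 = 256800.0
Step 4: Final sum = 154000.0 + 430100.0 + 256800.0 = 840900.0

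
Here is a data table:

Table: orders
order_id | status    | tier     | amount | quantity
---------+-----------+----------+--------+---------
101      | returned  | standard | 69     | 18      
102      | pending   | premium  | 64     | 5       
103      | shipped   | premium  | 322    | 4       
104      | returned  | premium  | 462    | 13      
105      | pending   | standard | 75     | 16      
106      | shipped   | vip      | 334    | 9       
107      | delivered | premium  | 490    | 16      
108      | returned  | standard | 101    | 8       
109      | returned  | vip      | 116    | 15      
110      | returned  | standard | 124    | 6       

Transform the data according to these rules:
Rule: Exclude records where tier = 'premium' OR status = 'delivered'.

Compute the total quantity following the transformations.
72

Step 1: Find records where tier = 'premium' OR status = 'delivered'
Step 2: 4 records match, summing to 38
Step 3: Original sum: 110
Step 4: Remaining sum = 110 - 38 = 72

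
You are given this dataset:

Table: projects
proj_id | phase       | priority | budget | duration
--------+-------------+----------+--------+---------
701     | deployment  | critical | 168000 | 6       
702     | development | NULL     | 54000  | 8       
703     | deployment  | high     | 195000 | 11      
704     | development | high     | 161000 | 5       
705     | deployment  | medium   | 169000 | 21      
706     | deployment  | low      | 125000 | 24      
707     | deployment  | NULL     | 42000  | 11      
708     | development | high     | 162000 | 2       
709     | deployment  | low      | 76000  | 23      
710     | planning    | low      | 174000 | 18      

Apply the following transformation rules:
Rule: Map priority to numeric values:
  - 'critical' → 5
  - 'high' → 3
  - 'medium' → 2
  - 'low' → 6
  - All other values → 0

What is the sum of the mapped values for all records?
34

Step 1: Apply mapping to each record
Step 2: Count by status:
  'critical': 1 records × 5 = 5
  'high': 3 records × 3 = 9
  'medium': 1 records × 2 = 2
  'low': 3 records × 6 = 18
Step 3: Sum all mapped values = 34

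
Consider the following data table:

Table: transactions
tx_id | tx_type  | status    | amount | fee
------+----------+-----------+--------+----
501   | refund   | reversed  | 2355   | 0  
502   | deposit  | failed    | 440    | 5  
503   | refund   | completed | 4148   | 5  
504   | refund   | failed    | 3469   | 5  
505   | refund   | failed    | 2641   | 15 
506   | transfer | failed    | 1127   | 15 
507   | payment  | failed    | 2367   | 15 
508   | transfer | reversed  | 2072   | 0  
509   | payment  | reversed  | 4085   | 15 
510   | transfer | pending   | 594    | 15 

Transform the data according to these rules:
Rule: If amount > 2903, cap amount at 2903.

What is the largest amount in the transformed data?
2903

Step 1: Original maximum amount = 4148
Step 2: Apply cap at 2903
Step 3: 3 records had amount > 2903 and were capped
Step 4: Maximum after transformation = 2903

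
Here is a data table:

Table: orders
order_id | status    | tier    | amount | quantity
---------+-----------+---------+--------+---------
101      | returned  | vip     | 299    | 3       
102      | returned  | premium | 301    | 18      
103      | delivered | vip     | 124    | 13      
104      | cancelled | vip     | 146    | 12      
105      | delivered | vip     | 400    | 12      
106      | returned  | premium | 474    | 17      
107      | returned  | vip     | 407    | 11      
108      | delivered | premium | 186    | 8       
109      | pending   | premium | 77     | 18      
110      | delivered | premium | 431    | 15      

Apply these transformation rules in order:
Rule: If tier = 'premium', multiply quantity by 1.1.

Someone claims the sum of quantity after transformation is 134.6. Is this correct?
Yes, the result is correct.

Step 1: Calculate the correct sum after transformation
Step 2: Apply multiplier 1.1 to records where tier = 'premium'
Step 3: Correct result = 134.6
Step 4: Claimed result = 134.6
Step 5: 134.6 = 134.6 ✓
Conclusion: The claimed result is correct.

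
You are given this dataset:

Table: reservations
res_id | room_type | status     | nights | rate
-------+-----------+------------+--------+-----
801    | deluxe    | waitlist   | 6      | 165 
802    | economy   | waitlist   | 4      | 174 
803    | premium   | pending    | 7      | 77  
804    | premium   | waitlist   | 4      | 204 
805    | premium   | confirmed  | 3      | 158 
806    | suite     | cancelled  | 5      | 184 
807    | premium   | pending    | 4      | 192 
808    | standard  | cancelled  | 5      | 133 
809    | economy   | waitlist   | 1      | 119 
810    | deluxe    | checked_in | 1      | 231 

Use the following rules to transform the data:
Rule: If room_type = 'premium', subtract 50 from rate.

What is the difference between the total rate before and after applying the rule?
200

Step 1: Original sum of rate = 1637
Step 2: 4 records have room_type = 'premium'
Step 3: Each affected record changes by -50
Step 4: Total change = 4 × -50 = -200
Step 5: New sum = 1637 + -200 = 1437
Step 6: Difference = |1437 - 1637| = 200
        (Sum decreased by 200)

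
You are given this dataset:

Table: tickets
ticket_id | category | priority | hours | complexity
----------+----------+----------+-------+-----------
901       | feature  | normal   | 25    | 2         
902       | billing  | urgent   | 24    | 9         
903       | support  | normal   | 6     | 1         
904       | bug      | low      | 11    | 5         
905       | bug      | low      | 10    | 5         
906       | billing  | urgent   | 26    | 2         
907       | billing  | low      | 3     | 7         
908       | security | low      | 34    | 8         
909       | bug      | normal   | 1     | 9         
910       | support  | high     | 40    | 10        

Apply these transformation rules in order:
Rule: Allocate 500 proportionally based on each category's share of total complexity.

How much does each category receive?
billing: 155.17, bug: 163.79, feature: 17.24, security: 68.97, support: 94.83

Step 1: Calculate total complexity = 58
Step 2: Calculate each category's proportion:
  billing: 18/58 = 31.03% → 155.17
  bug: 19/58 = 32.76% → 163.79
  feature: 2/58 = 3.45% → 17.24
  security: 8/58 = 13.79% → 68.97
  support: 11/58 = 18.97% → 94.83
Step 3: Verify: sum of allocations ≈ 500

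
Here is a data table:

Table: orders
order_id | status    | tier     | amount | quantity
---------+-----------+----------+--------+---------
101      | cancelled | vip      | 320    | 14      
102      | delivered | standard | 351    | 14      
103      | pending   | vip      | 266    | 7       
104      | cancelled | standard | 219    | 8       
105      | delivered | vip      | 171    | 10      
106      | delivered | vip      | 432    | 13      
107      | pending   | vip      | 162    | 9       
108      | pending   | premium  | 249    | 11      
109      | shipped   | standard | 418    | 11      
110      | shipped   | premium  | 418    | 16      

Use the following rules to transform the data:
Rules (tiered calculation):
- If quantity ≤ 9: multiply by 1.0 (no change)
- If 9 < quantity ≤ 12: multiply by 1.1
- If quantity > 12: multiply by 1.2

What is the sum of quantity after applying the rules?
127.6

Step 1: Tier 1 (quantity ≤ 9): 3 records, sum = 24 × 1.0 = 24.0
Step 2: Tier 2 (9 < quantity ≤ 12): 3 records, sum = 32 × 1.1 = 35.2
Step 3: Tier 3 (quantity > 12): 4 records, sum = 57 × 1.2 = 68.4
Step 4: Final sum = 24.0 + 35.2 + 68.4 = 127.6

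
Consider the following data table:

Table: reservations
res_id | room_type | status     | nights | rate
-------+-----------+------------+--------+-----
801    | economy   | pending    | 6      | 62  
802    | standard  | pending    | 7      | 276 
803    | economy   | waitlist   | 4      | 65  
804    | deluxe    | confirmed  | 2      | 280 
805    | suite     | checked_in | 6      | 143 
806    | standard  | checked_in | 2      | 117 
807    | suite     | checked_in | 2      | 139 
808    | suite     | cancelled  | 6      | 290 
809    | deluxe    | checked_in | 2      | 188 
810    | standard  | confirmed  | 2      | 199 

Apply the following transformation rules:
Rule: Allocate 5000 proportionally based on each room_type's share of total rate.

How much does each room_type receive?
deluxe: 1330.3, economy: 361.0, standard: 1682.77, suite: 1625.92

Step 1: Calculate total rate = 1759
Step 2: Calculate each room_type's proportion:
  deluxe: 468/1759 = 26.61% → 1330.3
  economy: 127/1759 = 7.22% → 361.0
  standard: 592/1759 = 33.66% → 1682.77
  suite: 572/1759 = 32.52% → 1625.92
Step 3: Verify: sum of allocations ≈ 5000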